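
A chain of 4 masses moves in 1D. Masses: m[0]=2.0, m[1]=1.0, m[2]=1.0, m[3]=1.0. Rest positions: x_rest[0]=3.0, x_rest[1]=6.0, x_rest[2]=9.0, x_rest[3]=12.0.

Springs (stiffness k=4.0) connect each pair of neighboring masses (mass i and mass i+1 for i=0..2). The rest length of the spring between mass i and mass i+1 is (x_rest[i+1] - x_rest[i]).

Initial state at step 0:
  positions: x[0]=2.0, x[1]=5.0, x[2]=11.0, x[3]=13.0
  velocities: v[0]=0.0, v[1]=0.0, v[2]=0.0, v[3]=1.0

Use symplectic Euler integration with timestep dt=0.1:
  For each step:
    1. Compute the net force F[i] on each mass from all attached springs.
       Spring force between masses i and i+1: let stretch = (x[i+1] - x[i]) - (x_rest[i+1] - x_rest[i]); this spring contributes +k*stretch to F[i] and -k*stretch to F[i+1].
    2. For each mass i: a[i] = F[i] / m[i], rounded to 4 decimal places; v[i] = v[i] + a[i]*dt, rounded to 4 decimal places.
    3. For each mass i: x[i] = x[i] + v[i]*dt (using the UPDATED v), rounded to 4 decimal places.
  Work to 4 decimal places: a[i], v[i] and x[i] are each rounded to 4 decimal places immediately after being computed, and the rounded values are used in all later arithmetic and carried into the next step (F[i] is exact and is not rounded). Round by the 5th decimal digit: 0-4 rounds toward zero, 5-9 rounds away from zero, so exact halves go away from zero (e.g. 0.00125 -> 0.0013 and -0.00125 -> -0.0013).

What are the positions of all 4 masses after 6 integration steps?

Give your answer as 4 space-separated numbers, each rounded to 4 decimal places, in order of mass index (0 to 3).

Step 0: x=[2.0000 5.0000 11.0000 13.0000] v=[0.0000 0.0000 0.0000 1.0000]
Step 1: x=[2.0000 5.1200 10.8400 13.1400] v=[0.0000 1.2000 -1.6000 1.4000]
Step 2: x=[2.0024 5.3440 10.5432 13.3080] v=[0.0240 2.2400 -2.9680 1.6800]
Step 3: x=[2.0116 5.6423 10.1490 13.4854] v=[0.0923 2.9830 -3.9418 1.7741]
Step 4: x=[2.0334 5.9756 9.7080 13.6494] v=[0.2184 3.3334 -4.4099 1.6395]
Step 5: x=[2.0741 6.3006 9.2754 13.7757] v=[0.4068 3.2495 -4.3263 1.2629]
Step 6: x=[2.1393 6.5755 8.9038 13.8420] v=[0.6521 2.7488 -3.7161 0.6628]

Answer: 2.1393 6.5755 8.9038 13.8420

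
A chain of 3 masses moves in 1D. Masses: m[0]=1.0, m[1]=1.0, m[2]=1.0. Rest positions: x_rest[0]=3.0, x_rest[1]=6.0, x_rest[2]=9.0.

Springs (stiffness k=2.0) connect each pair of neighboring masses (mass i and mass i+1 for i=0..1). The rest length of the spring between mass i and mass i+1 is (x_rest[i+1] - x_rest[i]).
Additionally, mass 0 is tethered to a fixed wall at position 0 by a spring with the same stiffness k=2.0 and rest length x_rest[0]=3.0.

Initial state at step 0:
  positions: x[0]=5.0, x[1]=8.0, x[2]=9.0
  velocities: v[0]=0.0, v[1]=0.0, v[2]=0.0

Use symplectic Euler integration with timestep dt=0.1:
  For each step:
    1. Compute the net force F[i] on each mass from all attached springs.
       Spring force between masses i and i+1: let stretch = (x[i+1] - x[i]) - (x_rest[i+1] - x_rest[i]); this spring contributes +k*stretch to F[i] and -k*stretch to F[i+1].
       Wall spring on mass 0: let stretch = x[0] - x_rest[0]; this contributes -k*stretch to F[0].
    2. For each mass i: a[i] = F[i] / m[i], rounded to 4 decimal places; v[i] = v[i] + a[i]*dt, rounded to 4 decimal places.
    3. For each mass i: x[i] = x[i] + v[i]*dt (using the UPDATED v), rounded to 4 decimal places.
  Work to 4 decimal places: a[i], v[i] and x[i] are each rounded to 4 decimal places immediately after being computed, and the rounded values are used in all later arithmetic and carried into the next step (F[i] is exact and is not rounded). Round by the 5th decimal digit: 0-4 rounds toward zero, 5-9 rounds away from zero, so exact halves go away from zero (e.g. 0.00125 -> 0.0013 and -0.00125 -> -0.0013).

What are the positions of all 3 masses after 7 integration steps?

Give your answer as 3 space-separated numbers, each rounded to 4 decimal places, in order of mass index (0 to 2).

Step 0: x=[5.0000 8.0000 9.0000] v=[0.0000 0.0000 0.0000]
Step 1: x=[4.9600 7.9600 9.0400] v=[-0.4000 -0.4000 0.4000]
Step 2: x=[4.8808 7.8816 9.1184] v=[-0.7920 -0.7840 0.7840]
Step 3: x=[4.7640 7.7679 9.2321] v=[-1.1680 -1.1368 1.1366]
Step 4: x=[4.6120 7.6234 9.3765] v=[-1.5200 -1.4447 1.4438]
Step 5: x=[4.4280 7.4538 9.5458] v=[-1.8401 -1.6964 1.6932]
Step 6: x=[4.2160 7.2655 9.7333] v=[-2.1205 -1.8832 1.8748]
Step 7: x=[3.9806 7.0656 9.9314] v=[-2.3538 -1.9995 1.9812]

Answer: 3.9806 7.0656 9.9314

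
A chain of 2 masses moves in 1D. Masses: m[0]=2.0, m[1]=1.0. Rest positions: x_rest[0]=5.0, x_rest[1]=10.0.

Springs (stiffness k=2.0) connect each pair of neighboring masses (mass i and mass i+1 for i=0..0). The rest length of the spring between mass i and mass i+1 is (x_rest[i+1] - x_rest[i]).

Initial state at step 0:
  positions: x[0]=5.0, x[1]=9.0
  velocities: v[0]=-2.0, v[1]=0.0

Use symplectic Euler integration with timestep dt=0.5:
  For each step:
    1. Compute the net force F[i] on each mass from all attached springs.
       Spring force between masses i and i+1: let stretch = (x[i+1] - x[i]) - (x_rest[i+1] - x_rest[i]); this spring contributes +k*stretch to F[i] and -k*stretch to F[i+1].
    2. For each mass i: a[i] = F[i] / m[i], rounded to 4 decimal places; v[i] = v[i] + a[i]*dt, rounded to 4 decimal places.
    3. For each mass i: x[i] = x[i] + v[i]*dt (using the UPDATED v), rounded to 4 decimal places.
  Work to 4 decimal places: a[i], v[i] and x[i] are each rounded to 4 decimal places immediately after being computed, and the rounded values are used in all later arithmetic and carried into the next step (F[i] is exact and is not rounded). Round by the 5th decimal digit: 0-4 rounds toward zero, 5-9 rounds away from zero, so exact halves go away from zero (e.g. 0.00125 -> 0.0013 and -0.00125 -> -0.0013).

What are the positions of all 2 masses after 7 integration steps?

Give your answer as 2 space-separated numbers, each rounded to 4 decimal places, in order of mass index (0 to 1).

Step 0: x=[5.0000 9.0000] v=[-2.0000 0.0000]
Step 1: x=[3.7500 9.5000] v=[-2.5000 1.0000]
Step 2: x=[2.6875 9.6250] v=[-2.1250 0.2500]
Step 3: x=[2.1094 8.7813] v=[-1.1563 -1.6875]
Step 4: x=[1.9492 7.1016] v=[-0.3204 -3.3594]
Step 5: x=[1.8271 5.3457] v=[-0.2442 -3.5118]
Step 6: x=[1.3347 4.3305] v=[-0.9849 -2.0304]
Step 7: x=[0.3412 4.3174] v=[-1.9870 -0.0262]

Answer: 0.3412 4.3174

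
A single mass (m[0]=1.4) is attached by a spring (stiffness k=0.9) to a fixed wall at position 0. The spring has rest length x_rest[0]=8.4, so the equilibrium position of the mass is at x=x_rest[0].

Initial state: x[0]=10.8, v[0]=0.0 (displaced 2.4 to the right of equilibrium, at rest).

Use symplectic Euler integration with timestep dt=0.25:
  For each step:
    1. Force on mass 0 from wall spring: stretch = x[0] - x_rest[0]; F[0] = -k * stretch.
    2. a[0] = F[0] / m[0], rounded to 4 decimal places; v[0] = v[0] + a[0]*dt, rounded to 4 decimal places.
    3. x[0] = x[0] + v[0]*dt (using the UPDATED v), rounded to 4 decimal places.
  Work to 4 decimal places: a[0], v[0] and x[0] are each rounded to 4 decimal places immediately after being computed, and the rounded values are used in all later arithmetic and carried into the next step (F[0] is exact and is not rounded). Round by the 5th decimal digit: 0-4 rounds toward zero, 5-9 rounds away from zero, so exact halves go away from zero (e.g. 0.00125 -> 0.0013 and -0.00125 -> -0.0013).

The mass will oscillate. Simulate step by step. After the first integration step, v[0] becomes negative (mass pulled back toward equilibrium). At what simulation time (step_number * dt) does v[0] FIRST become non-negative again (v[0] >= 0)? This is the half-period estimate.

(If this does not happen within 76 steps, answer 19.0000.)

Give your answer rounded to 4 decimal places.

Answer: 4.0000

Derivation:
Step 0: x=[10.8000] v=[0.0000]
Step 1: x=[10.7036] v=[-0.3857]
Step 2: x=[10.5146] v=[-0.7559]
Step 3: x=[10.2407] v=[-1.0958]
Step 4: x=[9.8928] v=[-1.3916]
Step 5: x=[9.4849] v=[-1.6315]
Step 6: x=[9.0334] v=[-1.8059]
Step 7: x=[8.5565] v=[-1.9077]
Step 8: x=[8.0733] v=[-1.9329]
Step 9: x=[7.6032] v=[-1.8804]
Step 10: x=[7.1651] v=[-1.7524]
Step 11: x=[6.7766] v=[-1.5539]
Step 12: x=[6.4534] v=[-1.2930]
Step 13: x=[6.2084] v=[-0.9802]
Step 14: x=[6.0514] v=[-0.6280]
Step 15: x=[5.9888] v=[-0.2506]
Step 16: x=[6.0230] v=[0.1369]
First v>=0 after going negative at step 16, time=4.0000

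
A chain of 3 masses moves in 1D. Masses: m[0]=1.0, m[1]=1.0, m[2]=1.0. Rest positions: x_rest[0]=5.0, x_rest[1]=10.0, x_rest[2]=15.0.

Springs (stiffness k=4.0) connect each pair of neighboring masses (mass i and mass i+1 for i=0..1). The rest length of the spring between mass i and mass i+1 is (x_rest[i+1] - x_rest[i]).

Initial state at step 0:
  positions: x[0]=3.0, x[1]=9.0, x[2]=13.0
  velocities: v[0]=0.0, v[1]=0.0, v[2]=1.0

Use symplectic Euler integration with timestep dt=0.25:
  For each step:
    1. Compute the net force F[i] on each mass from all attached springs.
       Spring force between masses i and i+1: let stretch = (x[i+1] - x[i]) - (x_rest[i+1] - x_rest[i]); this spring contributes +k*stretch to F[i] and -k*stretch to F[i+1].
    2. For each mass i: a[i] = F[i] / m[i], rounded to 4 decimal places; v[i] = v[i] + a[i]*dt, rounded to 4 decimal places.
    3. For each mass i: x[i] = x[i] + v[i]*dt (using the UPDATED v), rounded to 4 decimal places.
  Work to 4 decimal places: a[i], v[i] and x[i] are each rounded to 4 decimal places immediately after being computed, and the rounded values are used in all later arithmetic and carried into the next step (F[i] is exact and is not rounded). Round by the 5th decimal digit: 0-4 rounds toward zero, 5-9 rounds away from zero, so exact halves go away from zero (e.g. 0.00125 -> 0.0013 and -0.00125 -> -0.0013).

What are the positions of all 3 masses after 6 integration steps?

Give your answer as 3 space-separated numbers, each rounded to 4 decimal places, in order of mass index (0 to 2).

Answer: 3.4320 9.5799 13.4883

Derivation:
Step 0: x=[3.0000 9.0000 13.0000] v=[0.0000 0.0000 1.0000]
Step 1: x=[3.2500 8.5000 13.5000] v=[1.0000 -2.0000 2.0000]
Step 2: x=[3.5625 7.9375 14.0000] v=[1.2500 -2.2500 2.0000]
Step 3: x=[3.7188 7.7969 14.2344] v=[0.6250 -0.5625 0.9375]
Step 4: x=[3.6446 8.2461 14.1094] v=[-0.2969 1.7969 -0.5000]
Step 5: x=[3.4708 9.0108 13.7686] v=[-0.6954 3.0587 -1.3633]
Step 6: x=[3.4320 9.5799 13.4883] v=[-0.1554 2.2765 -1.1211]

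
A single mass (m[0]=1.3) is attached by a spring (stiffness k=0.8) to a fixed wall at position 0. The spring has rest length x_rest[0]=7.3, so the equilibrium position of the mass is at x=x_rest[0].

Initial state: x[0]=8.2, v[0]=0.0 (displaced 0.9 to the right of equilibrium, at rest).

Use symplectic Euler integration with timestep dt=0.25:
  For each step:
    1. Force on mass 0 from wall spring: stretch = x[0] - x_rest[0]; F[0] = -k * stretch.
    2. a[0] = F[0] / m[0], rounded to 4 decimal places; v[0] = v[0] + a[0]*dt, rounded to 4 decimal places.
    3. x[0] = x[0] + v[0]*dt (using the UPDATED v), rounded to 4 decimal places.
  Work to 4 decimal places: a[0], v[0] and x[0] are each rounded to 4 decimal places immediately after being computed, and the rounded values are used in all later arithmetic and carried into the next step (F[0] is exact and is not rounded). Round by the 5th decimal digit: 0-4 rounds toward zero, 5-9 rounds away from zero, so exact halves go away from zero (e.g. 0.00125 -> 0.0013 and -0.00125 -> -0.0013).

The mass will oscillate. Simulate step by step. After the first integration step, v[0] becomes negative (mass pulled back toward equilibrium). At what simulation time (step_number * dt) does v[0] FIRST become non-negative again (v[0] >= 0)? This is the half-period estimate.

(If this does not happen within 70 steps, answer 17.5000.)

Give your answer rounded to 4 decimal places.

Step 0: x=[8.2000] v=[0.0000]
Step 1: x=[8.1654] v=[-0.1385]
Step 2: x=[8.0975] v=[-0.2717]
Step 3: x=[7.9989] v=[-0.3944]
Step 4: x=[7.8734] v=[-0.5019]
Step 5: x=[7.7259] v=[-0.5901]
Step 6: x=[7.5620] v=[-0.6556]
Step 7: x=[7.3880] v=[-0.6959]
Step 8: x=[7.2106] v=[-0.7095]
Step 9: x=[7.0367] v=[-0.6958]
Step 10: x=[6.8729] v=[-0.6553]
Step 11: x=[6.7255] v=[-0.5896]
Step 12: x=[6.6002] v=[-0.5012]
Step 13: x=[6.5018] v=[-0.3936]
Step 14: x=[6.4341] v=[-0.2708]
Step 15: x=[6.3997] v=[-0.1376]
Step 16: x=[6.3999] v=[0.0009]
First v>=0 after going negative at step 16, time=4.0000

Answer: 4.0000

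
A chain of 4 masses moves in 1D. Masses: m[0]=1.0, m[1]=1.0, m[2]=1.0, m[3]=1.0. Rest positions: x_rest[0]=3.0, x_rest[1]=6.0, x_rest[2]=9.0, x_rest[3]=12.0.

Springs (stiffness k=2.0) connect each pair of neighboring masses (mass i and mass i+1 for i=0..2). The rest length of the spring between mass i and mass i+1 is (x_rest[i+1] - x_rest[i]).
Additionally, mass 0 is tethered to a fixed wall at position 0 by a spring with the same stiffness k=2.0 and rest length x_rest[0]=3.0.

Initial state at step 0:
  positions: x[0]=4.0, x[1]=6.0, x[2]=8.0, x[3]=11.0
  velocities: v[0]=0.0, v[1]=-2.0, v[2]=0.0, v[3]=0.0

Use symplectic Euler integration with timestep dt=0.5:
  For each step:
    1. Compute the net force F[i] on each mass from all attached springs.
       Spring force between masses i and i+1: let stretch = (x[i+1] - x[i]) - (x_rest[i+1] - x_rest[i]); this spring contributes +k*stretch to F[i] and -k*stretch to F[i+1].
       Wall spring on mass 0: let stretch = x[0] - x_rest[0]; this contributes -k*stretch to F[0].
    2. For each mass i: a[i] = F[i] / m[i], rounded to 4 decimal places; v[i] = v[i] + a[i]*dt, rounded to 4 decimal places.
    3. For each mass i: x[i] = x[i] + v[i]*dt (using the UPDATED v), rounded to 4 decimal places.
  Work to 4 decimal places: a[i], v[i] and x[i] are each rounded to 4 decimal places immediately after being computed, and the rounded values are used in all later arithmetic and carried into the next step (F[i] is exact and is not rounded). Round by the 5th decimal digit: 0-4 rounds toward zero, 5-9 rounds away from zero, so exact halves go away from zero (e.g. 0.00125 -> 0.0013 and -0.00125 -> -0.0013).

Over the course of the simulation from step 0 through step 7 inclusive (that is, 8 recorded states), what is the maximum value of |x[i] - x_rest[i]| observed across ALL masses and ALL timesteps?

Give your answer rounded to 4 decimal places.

Step 0: x=[4.0000 6.0000 8.0000 11.0000] v=[0.0000 -2.0000 0.0000 0.0000]
Step 1: x=[3.0000 5.0000 8.5000 11.0000] v=[-2.0000 -2.0000 1.0000 0.0000]
Step 2: x=[1.5000 4.7500 8.5000 11.2500] v=[-3.0000 -0.5000 0.0000 0.5000]
Step 3: x=[0.8750 4.7500 8.0000 11.6250] v=[-1.2500 0.0000 -1.0000 0.7500]
Step 4: x=[1.7500 4.4375 7.6875 11.6875] v=[1.7500 -0.6250 -0.6250 0.1250]
Step 5: x=[3.0938 4.4063 7.7500 11.2500] v=[2.6875 -0.0625 0.1250 -0.8750]
Step 6: x=[3.5469 5.3907 7.8907 10.5625] v=[0.9062 1.9687 0.2813 -1.3750]
Step 7: x=[3.1485 6.7032 8.1173 10.0391] v=[-0.7969 2.6249 0.4531 -1.0468]
Max displacement = 2.1250

Answer: 2.1250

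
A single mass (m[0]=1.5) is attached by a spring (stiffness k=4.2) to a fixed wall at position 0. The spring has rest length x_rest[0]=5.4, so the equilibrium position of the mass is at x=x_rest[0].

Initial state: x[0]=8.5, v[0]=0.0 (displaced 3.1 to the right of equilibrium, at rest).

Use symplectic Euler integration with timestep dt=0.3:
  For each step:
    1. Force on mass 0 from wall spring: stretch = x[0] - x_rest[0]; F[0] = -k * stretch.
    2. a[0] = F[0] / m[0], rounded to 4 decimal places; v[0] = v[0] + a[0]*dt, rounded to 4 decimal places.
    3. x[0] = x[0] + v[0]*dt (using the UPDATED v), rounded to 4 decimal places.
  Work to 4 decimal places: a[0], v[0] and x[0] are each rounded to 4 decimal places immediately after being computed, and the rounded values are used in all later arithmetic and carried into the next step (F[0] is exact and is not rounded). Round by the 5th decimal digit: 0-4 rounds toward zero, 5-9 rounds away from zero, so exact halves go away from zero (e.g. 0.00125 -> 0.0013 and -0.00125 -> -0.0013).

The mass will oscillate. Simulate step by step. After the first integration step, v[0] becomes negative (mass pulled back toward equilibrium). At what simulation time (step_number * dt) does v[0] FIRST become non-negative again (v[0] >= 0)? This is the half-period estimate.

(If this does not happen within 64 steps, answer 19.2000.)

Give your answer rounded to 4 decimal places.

Answer: 2.1000

Derivation:
Step 0: x=[8.5000] v=[0.0000]
Step 1: x=[7.7188] v=[-2.6040]
Step 2: x=[6.3533] v=[-4.5518]
Step 3: x=[4.7475] v=[-5.3526]
Step 4: x=[3.3062] v=[-4.8045]
Step 5: x=[2.3925] v=[-3.0457]
Step 6: x=[2.2367] v=[-0.5194]
Step 7: x=[2.8780] v=[2.1378]
First v>=0 after going negative at step 7, time=2.1000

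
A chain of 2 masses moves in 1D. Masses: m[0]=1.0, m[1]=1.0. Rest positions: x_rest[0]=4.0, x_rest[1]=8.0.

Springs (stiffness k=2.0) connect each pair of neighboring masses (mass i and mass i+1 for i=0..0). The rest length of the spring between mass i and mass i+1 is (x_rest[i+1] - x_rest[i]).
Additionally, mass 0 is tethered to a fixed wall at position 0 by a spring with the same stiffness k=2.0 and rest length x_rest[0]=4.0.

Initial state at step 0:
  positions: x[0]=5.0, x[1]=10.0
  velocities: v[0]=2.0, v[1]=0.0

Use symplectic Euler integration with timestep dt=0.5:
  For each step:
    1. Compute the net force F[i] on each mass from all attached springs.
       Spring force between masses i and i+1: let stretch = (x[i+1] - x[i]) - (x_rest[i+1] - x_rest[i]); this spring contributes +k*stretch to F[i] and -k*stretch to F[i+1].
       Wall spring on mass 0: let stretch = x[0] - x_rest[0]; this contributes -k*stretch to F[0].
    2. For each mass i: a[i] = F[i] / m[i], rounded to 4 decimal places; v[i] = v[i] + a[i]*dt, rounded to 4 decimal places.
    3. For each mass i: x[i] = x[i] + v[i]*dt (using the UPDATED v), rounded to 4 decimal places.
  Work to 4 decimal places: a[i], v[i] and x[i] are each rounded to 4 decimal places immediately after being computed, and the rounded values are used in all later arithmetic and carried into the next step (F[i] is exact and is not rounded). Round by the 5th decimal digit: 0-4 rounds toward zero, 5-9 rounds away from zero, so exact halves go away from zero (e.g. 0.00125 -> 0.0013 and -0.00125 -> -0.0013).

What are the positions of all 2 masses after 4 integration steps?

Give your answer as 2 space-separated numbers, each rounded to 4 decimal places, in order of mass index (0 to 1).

Answer: 3.2500 8.8125

Derivation:
Step 0: x=[5.0000 10.0000] v=[2.0000 0.0000]
Step 1: x=[6.0000 9.5000] v=[2.0000 -1.0000]
Step 2: x=[5.7500 9.2500] v=[-0.5000 -0.5000]
Step 3: x=[4.3750 9.2500] v=[-2.7500 0.0000]
Step 4: x=[3.2500 8.8125] v=[-2.2500 -0.8750]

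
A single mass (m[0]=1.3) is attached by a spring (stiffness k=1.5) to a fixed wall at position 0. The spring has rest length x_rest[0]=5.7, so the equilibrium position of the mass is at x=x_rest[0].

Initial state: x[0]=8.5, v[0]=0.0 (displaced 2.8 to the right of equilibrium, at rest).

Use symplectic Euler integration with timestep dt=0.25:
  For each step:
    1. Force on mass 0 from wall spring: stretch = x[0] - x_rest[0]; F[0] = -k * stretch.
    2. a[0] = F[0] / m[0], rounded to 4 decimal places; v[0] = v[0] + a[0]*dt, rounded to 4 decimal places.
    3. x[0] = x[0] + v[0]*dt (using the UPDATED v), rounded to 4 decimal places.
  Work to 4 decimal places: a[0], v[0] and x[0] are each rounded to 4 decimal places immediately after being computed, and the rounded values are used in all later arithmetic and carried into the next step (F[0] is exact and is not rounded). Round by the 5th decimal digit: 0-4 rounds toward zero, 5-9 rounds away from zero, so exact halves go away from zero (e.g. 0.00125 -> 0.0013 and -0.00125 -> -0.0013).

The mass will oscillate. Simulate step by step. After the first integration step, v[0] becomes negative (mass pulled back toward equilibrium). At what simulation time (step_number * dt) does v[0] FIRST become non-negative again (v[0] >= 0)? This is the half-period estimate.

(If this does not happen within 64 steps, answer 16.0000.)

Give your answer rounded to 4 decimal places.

Answer: 3.0000

Derivation:
Step 0: x=[8.5000] v=[0.0000]
Step 1: x=[8.2981] v=[-0.8077]
Step 2: x=[7.9088] v=[-1.5572]
Step 3: x=[7.3602] v=[-2.1944]
Step 4: x=[6.6919] v=[-2.6733]
Step 5: x=[5.9521] v=[-2.9594]
Step 6: x=[5.1941] v=[-3.0321]
Step 7: x=[4.4726] v=[-2.8862]
Step 8: x=[3.8396] v=[-2.5322]
Step 9: x=[3.3407] v=[-1.9956]
Step 10: x=[3.0120] v=[-1.3150]
Step 11: x=[2.8771] v=[-0.5396]
Step 12: x=[2.9458] v=[0.2747]
First v>=0 after going negative at step 12, time=3.0000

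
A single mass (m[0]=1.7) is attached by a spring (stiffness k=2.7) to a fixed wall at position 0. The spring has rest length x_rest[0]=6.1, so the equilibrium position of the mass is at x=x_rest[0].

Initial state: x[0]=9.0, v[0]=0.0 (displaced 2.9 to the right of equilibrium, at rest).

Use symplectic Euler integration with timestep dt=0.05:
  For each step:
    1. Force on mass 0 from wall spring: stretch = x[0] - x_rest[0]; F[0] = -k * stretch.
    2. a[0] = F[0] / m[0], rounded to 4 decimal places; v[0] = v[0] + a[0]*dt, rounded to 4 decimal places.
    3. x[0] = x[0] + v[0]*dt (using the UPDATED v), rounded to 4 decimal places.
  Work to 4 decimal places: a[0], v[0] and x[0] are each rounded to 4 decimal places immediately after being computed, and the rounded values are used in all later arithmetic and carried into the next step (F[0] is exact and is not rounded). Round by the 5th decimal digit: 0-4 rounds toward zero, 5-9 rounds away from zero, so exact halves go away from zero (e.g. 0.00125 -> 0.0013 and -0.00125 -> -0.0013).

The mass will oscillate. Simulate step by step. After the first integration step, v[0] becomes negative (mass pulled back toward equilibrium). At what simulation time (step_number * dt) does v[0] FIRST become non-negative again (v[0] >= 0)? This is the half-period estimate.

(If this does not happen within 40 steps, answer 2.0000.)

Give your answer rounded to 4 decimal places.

Step 0: x=[9.0000] v=[0.0000]
Step 1: x=[8.9885] v=[-0.2303]
Step 2: x=[8.9655] v=[-0.4597]
Step 3: x=[8.9311] v=[-0.6873]
Step 4: x=[8.8855] v=[-0.9121]
Step 5: x=[8.8288] v=[-1.1333]
Step 6: x=[8.7613] v=[-1.3500]
Step 7: x=[8.6832] v=[-1.5613]
Step 8: x=[8.5949] v=[-1.7664]
Step 9: x=[8.4967] v=[-1.9645]
Step 10: x=[8.3890] v=[-2.1548]
Step 11: x=[8.2722] v=[-2.3366]
Step 12: x=[8.1467] v=[-2.5091]
Step 13: x=[8.0131] v=[-2.6716]
Step 14: x=[7.8719] v=[-2.8235]
Step 15: x=[7.7237] v=[-2.9642]
Step 16: x=[7.5690] v=[-3.0931]
Step 17: x=[7.4085] v=[-3.2098]
Step 18: x=[7.2428] v=[-3.3137]
Step 19: x=[7.0726] v=[-3.4045]
Step 20: x=[6.8985] v=[-3.4817]
Step 21: x=[6.7212] v=[-3.5451]
Step 22: x=[6.5415] v=[-3.5944]
Step 23: x=[6.3600] v=[-3.6295]
Step 24: x=[6.1775] v=[-3.6501]
Step 25: x=[5.9947] v=[-3.6563]
Step 26: x=[5.8123] v=[-3.6479]
Step 27: x=[5.6310] v=[-3.6251]
Step 28: x=[5.4516] v=[-3.5879]
Step 29: x=[5.2748] v=[-3.5364]
Step 30: x=[5.1013] v=[-3.4709]
Step 31: x=[4.9317] v=[-3.3916]
Step 32: x=[4.7668] v=[-3.2988]
Step 33: x=[4.6072] v=[-3.1929]
Step 34: x=[4.4535] v=[-3.0744]
Step 35: x=[4.3063] v=[-2.9437]
Step 36: x=[4.1662] v=[-2.8013]
Step 37: x=[4.0338] v=[-2.6477]
Step 38: x=[3.9096] v=[-2.4836]
Step 39: x=[3.7941] v=[-2.3097]
Step 40: x=[3.6878] v=[-2.1266]
v[0] did not become non-negative within 40 steps; using fallback time=2.0000

Answer: 2.0000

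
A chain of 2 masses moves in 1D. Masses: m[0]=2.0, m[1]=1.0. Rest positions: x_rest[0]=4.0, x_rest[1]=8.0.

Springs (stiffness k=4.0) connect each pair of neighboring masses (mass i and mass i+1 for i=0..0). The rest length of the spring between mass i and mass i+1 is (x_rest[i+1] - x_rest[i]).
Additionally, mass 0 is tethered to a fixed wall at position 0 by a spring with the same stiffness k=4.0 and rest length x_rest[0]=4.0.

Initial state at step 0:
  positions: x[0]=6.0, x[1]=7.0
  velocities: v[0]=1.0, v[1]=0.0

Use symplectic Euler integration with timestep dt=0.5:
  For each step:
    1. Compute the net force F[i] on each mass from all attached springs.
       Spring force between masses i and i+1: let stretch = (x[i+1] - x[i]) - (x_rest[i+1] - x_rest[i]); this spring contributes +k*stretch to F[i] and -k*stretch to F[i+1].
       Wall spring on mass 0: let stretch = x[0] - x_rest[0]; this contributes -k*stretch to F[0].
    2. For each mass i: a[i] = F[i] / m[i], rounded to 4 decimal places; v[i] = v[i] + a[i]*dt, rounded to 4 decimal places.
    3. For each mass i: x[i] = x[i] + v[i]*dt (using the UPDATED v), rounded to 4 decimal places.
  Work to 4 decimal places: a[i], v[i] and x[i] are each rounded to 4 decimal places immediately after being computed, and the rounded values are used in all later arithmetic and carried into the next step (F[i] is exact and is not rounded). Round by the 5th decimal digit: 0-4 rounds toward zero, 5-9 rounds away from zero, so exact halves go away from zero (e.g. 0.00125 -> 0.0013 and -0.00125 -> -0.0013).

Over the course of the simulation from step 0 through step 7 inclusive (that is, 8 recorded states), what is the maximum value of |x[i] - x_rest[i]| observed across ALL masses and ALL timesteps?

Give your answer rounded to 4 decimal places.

Step 0: x=[6.0000 7.0000] v=[1.0000 0.0000]
Step 1: x=[4.0000 10.0000] v=[-4.0000 6.0000]
Step 2: x=[3.0000 11.0000] v=[-2.0000 2.0000]
Step 3: x=[4.5000 8.0000] v=[3.0000 -6.0000]
Step 4: x=[5.5000 5.5000] v=[2.0000 -5.0000]
Step 5: x=[3.7500 7.0000] v=[-3.5000 3.0000]
Step 6: x=[1.7500 9.2500] v=[-4.0000 4.5000]
Step 7: x=[2.6250 8.0000] v=[1.7500 -2.5000]
Max displacement = 3.0000

Answer: 3.0000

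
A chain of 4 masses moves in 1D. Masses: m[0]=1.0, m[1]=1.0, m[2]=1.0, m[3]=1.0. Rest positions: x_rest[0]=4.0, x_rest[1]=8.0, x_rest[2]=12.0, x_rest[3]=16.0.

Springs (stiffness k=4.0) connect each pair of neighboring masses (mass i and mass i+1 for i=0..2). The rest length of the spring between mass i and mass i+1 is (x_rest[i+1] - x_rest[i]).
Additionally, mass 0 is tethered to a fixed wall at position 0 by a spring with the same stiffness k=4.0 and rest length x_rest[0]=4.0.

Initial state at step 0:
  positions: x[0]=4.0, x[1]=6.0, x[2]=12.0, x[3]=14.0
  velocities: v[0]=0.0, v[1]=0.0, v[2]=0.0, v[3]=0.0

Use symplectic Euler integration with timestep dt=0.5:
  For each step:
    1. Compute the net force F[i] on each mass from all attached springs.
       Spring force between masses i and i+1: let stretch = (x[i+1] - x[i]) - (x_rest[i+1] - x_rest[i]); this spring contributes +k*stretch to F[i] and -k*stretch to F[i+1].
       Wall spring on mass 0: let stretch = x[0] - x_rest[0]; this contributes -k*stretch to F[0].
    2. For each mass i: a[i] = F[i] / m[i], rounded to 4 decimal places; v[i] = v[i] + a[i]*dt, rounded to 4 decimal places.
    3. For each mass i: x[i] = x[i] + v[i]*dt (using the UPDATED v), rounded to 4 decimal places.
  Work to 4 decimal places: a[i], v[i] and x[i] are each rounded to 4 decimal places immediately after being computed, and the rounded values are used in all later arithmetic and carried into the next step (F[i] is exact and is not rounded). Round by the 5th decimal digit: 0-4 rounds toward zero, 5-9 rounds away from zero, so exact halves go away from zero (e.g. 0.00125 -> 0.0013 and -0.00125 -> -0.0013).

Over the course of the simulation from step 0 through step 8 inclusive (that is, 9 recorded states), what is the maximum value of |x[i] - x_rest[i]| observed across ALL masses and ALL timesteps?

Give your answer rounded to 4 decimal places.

Answer: 4.0000

Derivation:
Step 0: x=[4.0000 6.0000 12.0000 14.0000] v=[0.0000 0.0000 0.0000 0.0000]
Step 1: x=[2.0000 10.0000 8.0000 16.0000] v=[-4.0000 8.0000 -8.0000 4.0000]
Step 2: x=[6.0000 4.0000 14.0000 14.0000] v=[8.0000 -12.0000 12.0000 -4.0000]
Step 3: x=[2.0000 10.0000 10.0000 16.0000] v=[-8.0000 12.0000 -8.0000 4.0000]
Step 4: x=[4.0000 8.0000 12.0000 16.0000] v=[4.0000 -4.0000 4.0000 0.0000]
Step 5: x=[6.0000 6.0000 14.0000 16.0000] v=[4.0000 -4.0000 4.0000 0.0000]
Step 6: x=[2.0000 12.0000 10.0000 18.0000] v=[-8.0000 12.0000 -8.0000 4.0000]
Step 7: x=[6.0000 6.0000 16.0000 16.0000] v=[8.0000 -12.0000 12.0000 -4.0000]
Step 8: x=[4.0000 10.0000 12.0000 18.0000] v=[-4.0000 8.0000 -8.0000 4.0000]
Max displacement = 4.0000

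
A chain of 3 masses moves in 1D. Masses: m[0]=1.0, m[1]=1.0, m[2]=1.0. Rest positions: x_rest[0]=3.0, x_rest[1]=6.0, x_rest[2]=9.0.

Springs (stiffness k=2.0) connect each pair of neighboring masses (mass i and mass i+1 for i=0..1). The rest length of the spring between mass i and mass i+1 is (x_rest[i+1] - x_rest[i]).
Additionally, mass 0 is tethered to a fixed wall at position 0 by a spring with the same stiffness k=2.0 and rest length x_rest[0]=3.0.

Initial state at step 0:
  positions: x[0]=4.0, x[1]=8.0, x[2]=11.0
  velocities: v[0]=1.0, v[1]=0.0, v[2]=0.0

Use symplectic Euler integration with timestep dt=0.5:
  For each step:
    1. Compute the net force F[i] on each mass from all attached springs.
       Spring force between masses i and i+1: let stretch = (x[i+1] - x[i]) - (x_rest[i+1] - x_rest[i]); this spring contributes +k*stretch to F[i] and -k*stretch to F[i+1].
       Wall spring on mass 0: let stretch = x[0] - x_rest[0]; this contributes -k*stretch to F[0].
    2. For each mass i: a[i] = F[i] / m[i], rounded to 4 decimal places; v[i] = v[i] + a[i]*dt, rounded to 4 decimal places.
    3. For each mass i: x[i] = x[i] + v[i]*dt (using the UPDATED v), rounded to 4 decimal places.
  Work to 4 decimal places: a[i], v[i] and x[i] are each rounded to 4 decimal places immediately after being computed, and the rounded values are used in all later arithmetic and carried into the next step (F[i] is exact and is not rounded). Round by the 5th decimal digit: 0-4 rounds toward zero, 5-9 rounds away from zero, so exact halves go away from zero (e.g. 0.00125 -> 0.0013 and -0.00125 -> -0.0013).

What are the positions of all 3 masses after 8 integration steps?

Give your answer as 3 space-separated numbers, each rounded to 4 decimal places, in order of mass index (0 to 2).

Step 0: x=[4.0000 8.0000 11.0000] v=[1.0000 0.0000 0.0000]
Step 1: x=[4.5000 7.5000 11.0000] v=[1.0000 -1.0000 0.0000]
Step 2: x=[4.2500 7.2500 10.7500] v=[-0.5000 -0.5000 -0.5000]
Step 3: x=[3.3750 7.2500 10.2500] v=[-1.7500 0.0000 -1.0000]
Step 4: x=[2.7500 6.8125 9.7500] v=[-1.2500 -0.8750 -1.0000]
Step 5: x=[2.7813 5.8125 9.2813] v=[0.0625 -2.0000 -0.9375]
Step 6: x=[2.9375 5.0313 8.5782] v=[0.3124 -1.5624 -1.4063]
Step 7: x=[2.6719 4.9767 7.6016] v=[-0.5313 -0.1093 -1.9532]
Step 8: x=[2.2227 5.0821 6.8126] v=[-0.8984 0.2108 -1.5781]

Answer: 2.2227 5.0821 6.8126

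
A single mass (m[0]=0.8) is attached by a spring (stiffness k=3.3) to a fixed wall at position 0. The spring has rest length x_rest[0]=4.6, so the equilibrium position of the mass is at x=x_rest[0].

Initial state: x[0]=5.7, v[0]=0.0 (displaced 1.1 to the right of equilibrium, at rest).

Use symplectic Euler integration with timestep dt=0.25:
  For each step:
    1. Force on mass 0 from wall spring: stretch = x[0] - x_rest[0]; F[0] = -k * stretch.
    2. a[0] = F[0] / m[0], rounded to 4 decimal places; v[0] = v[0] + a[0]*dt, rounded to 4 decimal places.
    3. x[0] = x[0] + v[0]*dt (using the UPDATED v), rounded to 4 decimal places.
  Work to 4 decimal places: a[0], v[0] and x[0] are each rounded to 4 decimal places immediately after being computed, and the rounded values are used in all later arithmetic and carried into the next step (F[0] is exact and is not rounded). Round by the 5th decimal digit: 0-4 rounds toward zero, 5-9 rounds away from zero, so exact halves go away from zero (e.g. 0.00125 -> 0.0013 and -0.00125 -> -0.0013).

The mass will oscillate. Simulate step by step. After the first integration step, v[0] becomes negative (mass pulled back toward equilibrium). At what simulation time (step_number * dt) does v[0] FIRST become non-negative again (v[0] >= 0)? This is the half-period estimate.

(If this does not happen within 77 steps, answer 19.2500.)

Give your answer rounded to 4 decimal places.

Step 0: x=[5.7000] v=[0.0000]
Step 1: x=[5.4164] v=[-1.1344]
Step 2: x=[4.9223] v=[-1.9763]
Step 3: x=[4.3451] v=[-2.3087]
Step 4: x=[3.8337] v=[-2.0458]
Step 5: x=[3.5198] v=[-1.2556]
Step 6: x=[3.4844] v=[-0.1417]
Step 7: x=[3.7366] v=[1.0088]
First v>=0 after going negative at step 7, time=1.7500

Answer: 1.7500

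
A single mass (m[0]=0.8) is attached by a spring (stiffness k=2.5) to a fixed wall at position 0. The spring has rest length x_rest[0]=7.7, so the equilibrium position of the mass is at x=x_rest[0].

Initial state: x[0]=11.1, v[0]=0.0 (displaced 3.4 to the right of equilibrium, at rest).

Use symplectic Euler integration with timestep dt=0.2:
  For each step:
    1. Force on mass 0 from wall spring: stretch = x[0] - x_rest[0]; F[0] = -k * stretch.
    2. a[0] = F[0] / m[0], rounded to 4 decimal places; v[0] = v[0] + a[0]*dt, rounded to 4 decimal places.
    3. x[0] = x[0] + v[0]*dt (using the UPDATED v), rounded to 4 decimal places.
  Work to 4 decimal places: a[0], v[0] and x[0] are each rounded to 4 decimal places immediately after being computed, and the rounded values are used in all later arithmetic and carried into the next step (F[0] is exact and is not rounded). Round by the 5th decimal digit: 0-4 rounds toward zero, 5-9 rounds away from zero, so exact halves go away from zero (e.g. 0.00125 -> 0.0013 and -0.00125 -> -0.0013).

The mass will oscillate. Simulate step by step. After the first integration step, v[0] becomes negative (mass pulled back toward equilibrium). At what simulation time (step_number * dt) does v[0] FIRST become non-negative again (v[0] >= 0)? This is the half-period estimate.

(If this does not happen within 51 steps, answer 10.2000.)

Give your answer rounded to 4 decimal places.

Step 0: x=[11.1000] v=[0.0000]
Step 1: x=[10.6750] v=[-2.1250]
Step 2: x=[9.8781] v=[-3.9844]
Step 3: x=[8.8090] v=[-5.3457]
Step 4: x=[7.6012] v=[-6.0388]
Step 5: x=[6.4058] v=[-5.9770]
Step 6: x=[5.3722] v=[-5.1681]
Step 7: x=[4.6296] v=[-3.7132]
Step 8: x=[4.2708] v=[-1.7942]
Step 9: x=[4.3406] v=[0.3491]
First v>=0 after going negative at step 9, time=1.8000

Answer: 1.8000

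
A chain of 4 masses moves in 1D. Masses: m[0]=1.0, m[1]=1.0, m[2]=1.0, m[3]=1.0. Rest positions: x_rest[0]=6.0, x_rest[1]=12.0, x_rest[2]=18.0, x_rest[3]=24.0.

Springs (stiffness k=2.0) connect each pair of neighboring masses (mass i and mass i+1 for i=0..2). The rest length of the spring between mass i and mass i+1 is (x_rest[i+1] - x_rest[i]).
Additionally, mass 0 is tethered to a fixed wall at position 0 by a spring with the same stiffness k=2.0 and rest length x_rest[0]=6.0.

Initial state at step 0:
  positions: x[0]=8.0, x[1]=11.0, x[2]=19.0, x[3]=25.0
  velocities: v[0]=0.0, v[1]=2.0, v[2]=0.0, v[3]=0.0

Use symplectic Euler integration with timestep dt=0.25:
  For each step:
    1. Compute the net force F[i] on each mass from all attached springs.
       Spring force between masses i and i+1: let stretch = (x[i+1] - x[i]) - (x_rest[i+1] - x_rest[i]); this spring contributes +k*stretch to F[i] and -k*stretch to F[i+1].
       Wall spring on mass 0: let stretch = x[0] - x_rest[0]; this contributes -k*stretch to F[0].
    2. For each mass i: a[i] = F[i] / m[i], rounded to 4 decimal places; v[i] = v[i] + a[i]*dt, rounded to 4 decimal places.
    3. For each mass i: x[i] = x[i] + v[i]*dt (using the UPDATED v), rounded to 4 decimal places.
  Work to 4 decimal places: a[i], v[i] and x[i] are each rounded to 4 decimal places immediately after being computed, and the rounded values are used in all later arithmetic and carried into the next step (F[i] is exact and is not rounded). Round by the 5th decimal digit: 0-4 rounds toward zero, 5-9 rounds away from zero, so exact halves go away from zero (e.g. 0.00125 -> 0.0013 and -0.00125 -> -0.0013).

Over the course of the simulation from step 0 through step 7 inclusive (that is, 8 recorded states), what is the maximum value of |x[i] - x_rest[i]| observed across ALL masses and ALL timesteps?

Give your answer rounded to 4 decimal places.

Answer: 3.0216

Derivation:
Step 0: x=[8.0000 11.0000 19.0000 25.0000] v=[0.0000 2.0000 0.0000 0.0000]
Step 1: x=[7.3750 12.1250 18.7500 25.0000] v=[-2.5000 4.5000 -1.0000 0.0000]
Step 2: x=[6.4219 13.4844 18.4531 24.9688] v=[-3.8125 5.4375 -1.1875 -0.1250]
Step 3: x=[5.5489 14.5821 18.3496 24.8731] v=[-3.4922 4.3906 -0.4140 -0.3829]
Step 4: x=[5.1114 15.0216 18.5906 24.7119] v=[-1.7501 1.7578 0.9640 -0.6447]
Step 5: x=[5.2737 14.6684 19.1507 24.5356] v=[0.6493 -1.4128 2.2402 -0.7054]
Step 6: x=[5.9512 13.7012 19.8236 24.4361] v=[2.7098 -3.8690 2.6915 -0.3979]
Step 7: x=[6.8535 12.5305 20.3078 24.5101] v=[3.6092 -4.6828 1.9366 0.2959]
Max displacement = 3.0216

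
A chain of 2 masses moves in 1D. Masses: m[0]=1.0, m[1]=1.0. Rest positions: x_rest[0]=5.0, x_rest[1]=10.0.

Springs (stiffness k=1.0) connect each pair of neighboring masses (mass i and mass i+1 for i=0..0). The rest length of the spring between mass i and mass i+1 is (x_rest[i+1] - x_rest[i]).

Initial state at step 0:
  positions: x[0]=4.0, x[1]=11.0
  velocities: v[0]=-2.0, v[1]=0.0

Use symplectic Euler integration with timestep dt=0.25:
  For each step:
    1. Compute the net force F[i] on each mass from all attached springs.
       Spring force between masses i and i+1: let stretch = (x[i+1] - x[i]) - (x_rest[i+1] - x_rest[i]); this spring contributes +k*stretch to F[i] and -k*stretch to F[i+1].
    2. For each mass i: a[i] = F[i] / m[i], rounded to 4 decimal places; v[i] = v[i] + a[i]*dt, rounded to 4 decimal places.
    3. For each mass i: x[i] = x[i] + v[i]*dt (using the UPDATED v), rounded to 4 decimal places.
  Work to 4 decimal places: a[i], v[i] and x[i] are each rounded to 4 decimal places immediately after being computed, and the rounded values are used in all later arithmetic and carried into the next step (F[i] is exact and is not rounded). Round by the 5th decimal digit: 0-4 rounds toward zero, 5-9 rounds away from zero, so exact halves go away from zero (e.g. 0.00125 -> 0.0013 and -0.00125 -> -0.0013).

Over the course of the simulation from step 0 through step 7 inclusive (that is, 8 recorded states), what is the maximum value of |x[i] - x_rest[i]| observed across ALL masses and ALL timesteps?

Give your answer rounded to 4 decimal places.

Step 0: x=[4.0000 11.0000] v=[-2.0000 0.0000]
Step 1: x=[3.6250 10.8750] v=[-1.5000 -0.5000]
Step 2: x=[3.3906 10.6094] v=[-0.9375 -1.0625]
Step 3: x=[3.2949 10.2051] v=[-0.3828 -1.6172]
Step 4: x=[3.3186 9.6814] v=[0.0948 -2.0948]
Step 5: x=[3.4275 9.0725] v=[0.4355 -2.4355]
Step 6: x=[3.5767 8.4233] v=[0.5968 -2.5968]
Step 7: x=[3.7163 7.7837] v=[0.5585 -2.5585]
Max displacement = 2.2163

Answer: 2.2163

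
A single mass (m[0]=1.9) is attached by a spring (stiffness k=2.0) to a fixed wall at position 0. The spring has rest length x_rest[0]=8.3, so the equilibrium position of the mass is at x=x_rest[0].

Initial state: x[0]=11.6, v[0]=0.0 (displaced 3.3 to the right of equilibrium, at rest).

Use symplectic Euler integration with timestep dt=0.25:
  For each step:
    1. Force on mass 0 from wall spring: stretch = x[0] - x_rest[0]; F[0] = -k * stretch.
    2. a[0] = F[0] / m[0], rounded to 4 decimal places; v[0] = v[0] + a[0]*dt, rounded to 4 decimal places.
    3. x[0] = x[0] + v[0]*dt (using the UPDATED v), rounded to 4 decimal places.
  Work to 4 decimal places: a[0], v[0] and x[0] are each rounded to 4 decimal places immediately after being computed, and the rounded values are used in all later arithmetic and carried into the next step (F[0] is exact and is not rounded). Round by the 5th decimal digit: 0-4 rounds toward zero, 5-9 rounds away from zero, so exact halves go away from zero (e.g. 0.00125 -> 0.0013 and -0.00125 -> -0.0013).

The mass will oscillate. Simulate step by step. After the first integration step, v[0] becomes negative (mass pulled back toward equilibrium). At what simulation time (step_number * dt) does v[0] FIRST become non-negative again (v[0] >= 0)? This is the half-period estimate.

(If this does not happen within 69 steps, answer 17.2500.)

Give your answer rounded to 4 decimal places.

Answer: 3.2500

Derivation:
Step 0: x=[11.6000] v=[0.0000]
Step 1: x=[11.3829] v=[-0.8684]
Step 2: x=[10.9630] v=[-1.6797]
Step 3: x=[10.3679] v=[-2.3805]
Step 4: x=[9.6367] v=[-2.9247]
Step 5: x=[8.8176] v=[-3.2765]
Step 6: x=[7.9644] v=[-3.4127]
Step 7: x=[7.1333] v=[-3.3244]
Step 8: x=[6.3790] v=[-3.0174]
Step 9: x=[5.7510] v=[-2.5119]
Step 10: x=[5.2907] v=[-1.8411]
Step 11: x=[5.0284] v=[-1.0492]
Step 12: x=[4.9813] v=[-0.1883]
Step 13: x=[5.1526] v=[0.6851]
First v>=0 after going negative at step 13, time=3.2500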